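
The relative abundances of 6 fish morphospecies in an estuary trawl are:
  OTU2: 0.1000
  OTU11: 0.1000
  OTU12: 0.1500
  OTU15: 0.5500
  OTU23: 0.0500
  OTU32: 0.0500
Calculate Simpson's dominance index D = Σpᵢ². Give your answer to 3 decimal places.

D = 0.1² + 0.1² + 0.15² + 0.55² + 0.05² + 0.05² = 0.01000 + 0.01000 + 0.02250 + 0.30250 + 0.00250 + 0.00250 = 0.35000 (working shown to 5 dp, full precision carried).
To 3 decimal places, D = 0.350.

0.350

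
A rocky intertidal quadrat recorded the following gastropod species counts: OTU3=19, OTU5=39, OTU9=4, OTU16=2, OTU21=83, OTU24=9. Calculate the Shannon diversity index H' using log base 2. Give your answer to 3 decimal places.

1.808

Total N = 19+39+4+2+83+9 = 156, so the proportions are 0.12179, 0.25, 0.02564, 0.01282, 0.53205, 0.05769 (working shown to 5 dp, full precision carried).
Each pᵢ log₂ pᵢ term: 0.12179×(-3.03747)=-0.36995, 0.25×(-2.00000)=-0.50000, 0.02564×(-5.28540)=-0.13552, 0.01282×(-6.28540)=-0.08058, 0.53205×(-0.91036)=-0.48436, 0.05769×(-4.11548)=-0.23743.
Sum = -1.80785, so H' = 1.808.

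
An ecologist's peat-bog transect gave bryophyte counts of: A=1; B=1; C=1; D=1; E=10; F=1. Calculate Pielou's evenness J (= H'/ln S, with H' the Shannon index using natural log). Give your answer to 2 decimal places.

0.65

Total N = 1+1+1+1+10+1 = 15, so the proportions are 0.0667, 0.0667, 0.0667, 0.0667, 0.6667, 0.0667 (working shown to 4 dp, full precision carried).
H' = −Σ pᵢ ln pᵢ = −((-0.1805) + (-0.1805) + (-0.1805) + (-0.1805) + (-0.2703) + (-0.1805)) = 1.1730.
With S = 6 species, ln S = 1.7918, so J = 1.1730/1.7918 = 0.6547, i.e. 0.65 to 2 decimal places.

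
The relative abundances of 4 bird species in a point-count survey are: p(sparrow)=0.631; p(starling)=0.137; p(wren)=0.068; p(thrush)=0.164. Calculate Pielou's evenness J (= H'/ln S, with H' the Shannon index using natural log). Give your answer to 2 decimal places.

H' = −Σ pᵢ ln pᵢ = −((-0.2905) + (-0.2723) + (-0.1828) + (-0.2965)) = 1.0422 (working shown to 4 dp, full precision carried).
With S = 4 species, ln S = 1.3863, so J = 1.0422/1.3863 = 0.7518, i.e. 0.75 to 2 decimal places.

0.75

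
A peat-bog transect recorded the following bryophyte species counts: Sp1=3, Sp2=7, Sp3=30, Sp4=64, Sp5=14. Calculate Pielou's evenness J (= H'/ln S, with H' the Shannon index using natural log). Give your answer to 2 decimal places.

0.74

Total N = 3+7+30+64+14 = 118, so the proportions are 0.0254, 0.0593, 0.2542, 0.5424, 0.1186 (working shown to 4 dp, full precision carried).
H' = −Σ pᵢ ln pᵢ = −((-0.0934) + (-0.1676) + (-0.3482) + (-0.3318) + (-0.2529)) = 1.1938.
With S = 5 species, ln S = 1.6094, so J = 1.1938/1.6094 = 0.7418, i.e. 0.74 to 2 decimal places.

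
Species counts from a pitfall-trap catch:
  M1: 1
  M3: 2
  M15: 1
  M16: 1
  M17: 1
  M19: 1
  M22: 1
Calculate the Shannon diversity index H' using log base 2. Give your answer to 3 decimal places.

Total N = 1+2+1+1+1+1+1 = 8, so the proportions are 0.125, 0.25, 0.125, 0.125, 0.125, 0.125, 0.125 (working shown to 5 dp, full precision carried).
Each pᵢ log₂ pᵢ term: 0.125×(-3.00000)=-0.37500, 0.25×(-2.00000)=-0.50000, 0.125×(-3.00000)=-0.37500, 0.125×(-3.00000)=-0.37500, 0.125×(-3.00000)=-0.37500, 0.125×(-3.00000)=-0.37500, 0.125×(-3.00000)=-0.37500.
Sum = -2.75000, so H' = 2.750.

2.750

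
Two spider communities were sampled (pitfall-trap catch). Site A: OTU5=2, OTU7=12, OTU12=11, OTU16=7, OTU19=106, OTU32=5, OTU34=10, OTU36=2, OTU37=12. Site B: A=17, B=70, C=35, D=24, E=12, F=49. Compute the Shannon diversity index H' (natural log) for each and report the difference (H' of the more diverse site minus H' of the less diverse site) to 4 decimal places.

0.2698

Site A: N=167, proportions 0.011976, 0.071856, 0.065868, 0.041916, 0.634731, 0.02994, 0.05988, 0.011976, 0.071856, giving H' = 1.358676 (working shown to 6 dp, full precision carried).
Site B: N=207, proportions 0.082126, 0.338164, 0.169082, 0.115942, 0.057971, 0.236715, giving H' = 1.628430.
Difference = |1.358676 − 1.628430| = 0.269754, i.e. 0.2698 to 4 decimal places.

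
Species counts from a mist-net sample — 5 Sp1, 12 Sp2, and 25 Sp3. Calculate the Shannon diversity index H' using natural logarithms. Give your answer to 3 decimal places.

0.920

Total N = 5+12+25 = 42, so the proportions are 0.11905, 0.28571, 0.59524 (working shown to 5 dp, full precision carried).
Each pᵢ ln pᵢ term: 0.11905×(-2.12823)=-0.25336, 0.28571×(-1.25276)=-0.35793, 0.59524×(-0.51879)=-0.30881.
Sum = -0.92010, so H' = 0.920.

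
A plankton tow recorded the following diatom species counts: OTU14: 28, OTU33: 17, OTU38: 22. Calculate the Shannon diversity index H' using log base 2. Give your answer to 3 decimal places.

Total N = 28+17+22 = 67, so the proportions are 0.41791, 0.25373, 0.32836 (working shown to 5 dp, full precision carried).
Each pᵢ log₂ pᵢ term: 0.41791×(-1.25873)=-0.52604, 0.25373×(-1.97863)=-0.50204, 0.32836×(-1.60666)=-0.52756.
Sum = -1.55564, so H' = 1.556.

1.556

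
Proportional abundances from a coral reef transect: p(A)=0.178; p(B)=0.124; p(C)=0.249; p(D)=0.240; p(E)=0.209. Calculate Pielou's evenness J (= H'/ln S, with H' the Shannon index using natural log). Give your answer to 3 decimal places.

0.983

H' = −Σ pᵢ ln pᵢ = −((-0.30722) + (-0.25885) + (-0.34619) + (-0.34251) + (-0.32717)) = 1.58194 (working shown to 5 dp, full precision carried).
With S = 5 species, ln S = 1.60944, so J = 1.58194/1.60944 = 0.98291, i.e. 0.983 to 3 decimal places.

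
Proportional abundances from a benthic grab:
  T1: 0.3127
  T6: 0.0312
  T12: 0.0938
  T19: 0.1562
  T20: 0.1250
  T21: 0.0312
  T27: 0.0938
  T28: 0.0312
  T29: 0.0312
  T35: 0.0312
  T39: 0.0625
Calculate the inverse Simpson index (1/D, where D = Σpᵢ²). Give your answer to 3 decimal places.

D = 0.3127² + 0.0312² + 0.0938² + 0.1562² + 0.125² + 0.0312² + 0.0938² + 0.0312² + 0.0312² + 0.0312² + 0.0625² = 0.0977813 + 0.0009734 + 0.0087984 + 0.0243984 + 0.0156250 + 0.0009734 + 0.0087984 + 0.0009734 + 0.0009734 + 0.0009734 + 0.0039062 = 0.1641751 (working shown to 7 dp, full precision carried).
So 1/D = 6.09106, i.e. 6.091 to 3 decimal places.

6.091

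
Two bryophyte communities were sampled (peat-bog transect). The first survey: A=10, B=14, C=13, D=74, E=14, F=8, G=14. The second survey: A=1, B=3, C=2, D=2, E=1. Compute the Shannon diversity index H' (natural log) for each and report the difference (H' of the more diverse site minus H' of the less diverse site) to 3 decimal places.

0.050

The first survey: N=147, proportions 0.06803, 0.09524, 0.08844, 0.5034, 0.09524, 0.05442, 0.09524, giving H' = 1.57311 (working shown to 5 dp, full precision carried).
The second survey: N=9, proportions 0.11111, 0.33333, 0.22222, 0.22222, 0.11111, giving H' = 1.52296.
Difference = |1.57311 − 1.52296| = 0.05015, i.e. 0.050 to 3 decimal places.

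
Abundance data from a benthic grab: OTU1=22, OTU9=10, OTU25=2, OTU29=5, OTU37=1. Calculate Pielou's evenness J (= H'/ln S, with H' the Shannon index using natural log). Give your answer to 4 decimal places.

0.7315

Total N = 22+10+2+5+1 = 40, so the proportions are 0.55, 0.25, 0.05, 0.125, 0.025 (working shown to 6 dp, full precision carried).
H' = −Σ pᵢ ln pᵢ = −((-0.328810) + (-0.346574) + (-0.149787) + (-0.259930) + (-0.092222)) = 1.177323.
With S = 5 species, ln S = 1.609438, so J = 1.177323/1.609438 = 0.731512, i.e. 0.7315 to 4 decimal places.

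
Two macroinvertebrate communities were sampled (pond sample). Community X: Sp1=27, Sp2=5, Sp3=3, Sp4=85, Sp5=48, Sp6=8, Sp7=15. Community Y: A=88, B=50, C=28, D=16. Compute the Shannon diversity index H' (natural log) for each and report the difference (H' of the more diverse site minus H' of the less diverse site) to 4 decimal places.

0.2692

Community X: N=191, proportions 0.141361, 0.026178, 0.015707, 0.445026, 0.251309, 0.041885, 0.078534, giving H' = 1.477248 (working shown to 6 dp, full precision carried).
Community Y: N=182, proportions 0.483516, 0.274725, 0.153846, 0.087912, giving H' = 1.208018.
Difference = |1.477248 − 1.208018| = 0.269230, i.e. 0.2692 to 4 decimal places.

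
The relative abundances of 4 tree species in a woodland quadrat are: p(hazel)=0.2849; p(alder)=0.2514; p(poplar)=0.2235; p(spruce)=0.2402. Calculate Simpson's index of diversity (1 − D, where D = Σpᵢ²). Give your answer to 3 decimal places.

D = 0.2849² + 0.2514² + 0.2235² + 0.2402² = 0.08117 + 0.06320 + 0.04995 + 0.05770 = 0.25202 (working shown to 5 dp, full precision carried).
So 1 − D = 0.74798, i.e. 0.748 to 3 decimal places.

0.748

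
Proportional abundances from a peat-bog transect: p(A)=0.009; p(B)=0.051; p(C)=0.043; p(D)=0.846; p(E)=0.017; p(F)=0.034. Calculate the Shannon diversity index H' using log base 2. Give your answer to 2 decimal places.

Each pᵢ log₂ pᵢ term (working shown to 4 dp, full precision carried): 0.009×(-6.7959)=-0.0612, 0.051×(-4.2934)=-0.2190, 0.043×(-4.5395)=-0.1952, 0.846×(-0.2413)=-0.2041, 0.017×(-5.8783)=-0.0999, 0.034×(-4.8783)=-0.1659.
Sum = -0.9452, so H' = 0.95.

0.95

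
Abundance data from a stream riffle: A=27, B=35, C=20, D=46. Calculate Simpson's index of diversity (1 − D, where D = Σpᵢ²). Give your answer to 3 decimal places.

Total N = 27+35+20+46 = 128, so the proportions are 0.21094, 0.27344, 0.15625, 0.35938 (working shown to 5 dp, full precision carried).
D = 0.21094² + 0.27344² + 0.15625² + 0.35938² = 0.04449 + 0.07477 + 0.02441 + 0.12915 = 0.27283.
So 1 − D = 0.72717, i.e. 0.727 to 3 decimal places.

0.727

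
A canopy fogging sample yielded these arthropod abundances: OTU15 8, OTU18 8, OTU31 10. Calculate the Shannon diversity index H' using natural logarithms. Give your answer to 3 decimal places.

1.093

Total N = 8+8+10 = 26, so the proportions are 0.30769, 0.30769, 0.38462 (working shown to 5 dp, full precision carried).
Each pᵢ ln pᵢ term: 0.30769×(-1.17865)=-0.36266, 0.30769×(-1.17865)=-0.36266, 0.38462×(-0.95551)=-0.36750.
Sum = -1.09283, so H' = 1.093.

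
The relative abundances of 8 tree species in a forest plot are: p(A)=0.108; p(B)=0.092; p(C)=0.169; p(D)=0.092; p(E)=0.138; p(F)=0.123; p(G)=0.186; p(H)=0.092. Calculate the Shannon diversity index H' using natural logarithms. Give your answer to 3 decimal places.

Each pᵢ ln pᵢ term (working shown to 5 dp, full precision carried): 0.108×(-2.22562)=-0.24037, 0.092×(-2.38597)=-0.21951, 0.169×(-1.77786)=-0.30046, 0.092×(-2.38597)=-0.21951, 0.138×(-1.98050)=-0.27331, 0.123×(-2.09557)=-0.25776, 0.186×(-1.68201)=-0.31285, 0.092×(-2.38597)=-0.21951.
Sum = -2.04327, so H' = 2.043.

2.043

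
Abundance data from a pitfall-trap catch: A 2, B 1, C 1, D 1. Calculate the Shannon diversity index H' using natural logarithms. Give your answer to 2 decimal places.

Total N = 2+1+1+1 = 5, so the proportions are 0.4, 0.2, 0.2, 0.2 (working shown to 4 dp, full precision carried).
Each pᵢ ln pᵢ term: 0.4×(-0.9163)=-0.3665, 0.2×(-1.6094)=-0.3219, 0.2×(-1.6094)=-0.3219, 0.2×(-1.6094)=-0.3219.
Sum = -1.3322, so H' = 1.33.

1.33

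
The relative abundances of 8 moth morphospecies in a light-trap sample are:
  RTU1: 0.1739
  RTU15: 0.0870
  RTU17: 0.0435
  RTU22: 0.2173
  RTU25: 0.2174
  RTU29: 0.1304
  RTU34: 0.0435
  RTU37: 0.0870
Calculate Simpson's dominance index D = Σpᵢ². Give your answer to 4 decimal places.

D = 0.1739² + 0.087² + 0.0435² + 0.2173² + 0.2174² + 0.1304² + 0.0435² + 0.087² = 0.0302412 + 0.0075690 + 0.0018922 + 0.0472193 + 0.0472628 + 0.0170042 + 0.0018922 + 0.0075690 = 0.1606499 (working shown to 7 dp, full precision carried).
To 4 decimal places, D = 0.1606.

0.1606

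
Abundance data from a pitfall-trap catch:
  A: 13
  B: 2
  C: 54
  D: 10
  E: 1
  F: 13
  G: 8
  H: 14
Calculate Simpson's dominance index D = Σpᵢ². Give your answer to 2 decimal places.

0.27

Total N = 13+2+54+10+1+13+8+14 = 115, so the proportions are 0.113, 0.0174, 0.4696, 0.087, 0.0087, 0.113, 0.0696, 0.1217 (working shown to 4 dp, full precision carried).
D = 0.113² + 0.0174² + 0.4696² + 0.087² + 0.0087² + 0.113² + 0.0696² + 0.1217² = 0.0128 + 0.0003 + 0.2205 + 0.0076 + 0.0001 + 0.0128 + 0.0048 + 0.0148 = 0.2736.
To 2 decimal places, D = 0.27.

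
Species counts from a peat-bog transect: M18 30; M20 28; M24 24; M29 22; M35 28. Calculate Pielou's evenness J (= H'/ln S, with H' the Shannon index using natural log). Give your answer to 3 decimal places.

0.996

Total N = 30+28+24+22+28 = 132, so the proportions are 0.22727, 0.21212, 0.18182, 0.16667, 0.21212 (working shown to 5 dp, full precision carried).
H' = −Σ pᵢ ln pᵢ = −((-0.33673) + (-0.32891) + (-0.30995) + (-0.29863) + (-0.32891)) = 1.60314.
With S = 5 species, ln S = 1.60944, so J = 1.60314/1.60944 = 0.99609, i.e. 0.996 to 3 decimal places.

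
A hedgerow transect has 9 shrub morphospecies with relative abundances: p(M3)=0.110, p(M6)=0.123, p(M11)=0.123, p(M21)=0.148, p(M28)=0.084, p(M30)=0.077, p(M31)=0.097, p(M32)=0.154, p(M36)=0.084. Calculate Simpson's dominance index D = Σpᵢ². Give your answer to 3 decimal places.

0.117

D = 0.11² + 0.123² + 0.123² + 0.148² + 0.084² + 0.077² + 0.097² + 0.154² + 0.084² = 0.01210 + 0.01513 + 0.01513 + 0.02190 + 0.00706 + 0.00593 + 0.00941 + 0.02372 + 0.00706 = 0.11743 (working shown to 5 dp, full precision carried).
To 3 decimal places, D = 0.117.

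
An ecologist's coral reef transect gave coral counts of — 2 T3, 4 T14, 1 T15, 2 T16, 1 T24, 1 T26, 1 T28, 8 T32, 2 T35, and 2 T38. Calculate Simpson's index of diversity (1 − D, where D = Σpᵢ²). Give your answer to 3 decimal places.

0.826

Total N = 2+4+1+2+1+1+1+8+2+2 = 24, so the proportions are 0.08333, 0.16667, 0.04167, 0.08333, 0.04167, 0.04167, 0.04167, 0.33333, 0.08333, 0.08333 (working shown to 5 dp, full precision carried).
D = 0.08333² + 0.16667² + 0.04167² + 0.08333² + 0.04167² + 0.04167² + 0.04167² + 0.33333² + 0.08333² + 0.08333² = 0.00694 + 0.02778 + 0.00174 + 0.00694 + 0.00174 + 0.00174 + 0.00174 + 0.11111 + 0.00694 + 0.00694 = 0.17361.
So 1 − D = 0.82639, i.e. 0.826 to 3 decimal places.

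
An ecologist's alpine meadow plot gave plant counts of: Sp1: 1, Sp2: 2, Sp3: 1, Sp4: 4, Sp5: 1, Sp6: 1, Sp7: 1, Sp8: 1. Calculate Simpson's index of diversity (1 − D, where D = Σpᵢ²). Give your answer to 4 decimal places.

0.8194

Total N = 1+2+1+4+1+1+1+1 = 12, so the proportions are 0.083333, 0.166667, 0.083333, 0.333333, 0.083333, 0.083333, 0.083333, 0.083333 (working shown to 6 dp, full precision carried).
D = 0.083333² + 0.166667² + 0.083333² + 0.333333² + 0.083333² + 0.083333² + 0.083333² + 0.083333² = 0.006944 + 0.027778 + 0.006944 + 0.111111 + 0.006944 + 0.006944 + 0.006944 + 0.006944 = 0.180556.
So 1 − D = 0.819444, i.e. 0.8194 to 4 decimal places.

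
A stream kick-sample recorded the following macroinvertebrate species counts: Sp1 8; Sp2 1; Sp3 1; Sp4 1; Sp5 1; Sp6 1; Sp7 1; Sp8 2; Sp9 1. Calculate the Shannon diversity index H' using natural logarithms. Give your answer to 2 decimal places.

Total N = 8+1+1+1+1+1+1+2+1 = 17, so the proportions are 0.4706, 0.0588, 0.0588, 0.0588, 0.0588, 0.0588, 0.0588, 0.1176, 0.0588 (working shown to 4 dp, full precision carried).
Each pᵢ ln pᵢ term: 0.4706×(-0.7538)=-0.3547, 0.0588×(-2.8332)=-0.1667, 0.0588×(-2.8332)=-0.1667, 0.0588×(-2.8332)=-0.1667, 0.0588×(-2.8332)=-0.1667, 0.0588×(-2.8332)=-0.1667, 0.0588×(-2.8332)=-0.1667, 0.1176×(-2.1401)=-0.2518, 0.0588×(-2.8332)=-0.1667.
Sum = -1.7731, so H' = 1.77.

1.77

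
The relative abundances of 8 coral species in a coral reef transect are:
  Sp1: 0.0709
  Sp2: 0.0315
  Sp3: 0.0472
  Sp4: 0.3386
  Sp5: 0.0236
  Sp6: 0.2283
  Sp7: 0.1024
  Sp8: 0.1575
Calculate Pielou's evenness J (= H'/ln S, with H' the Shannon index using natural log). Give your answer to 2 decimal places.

H' = −Σ pᵢ ln pᵢ = −((-0.1876) + (-0.1089) + (-0.1441) + (-0.3667) + (-0.0884) + (-0.3372) + (-0.2334) + (-0.2911)) = 1.7575 (working shown to 4 dp, full precision carried).
With S = 8 species, ln S = 2.0794, so J = 1.7575/2.0794 = 0.8452, i.e. 0.85 to 2 decimal places.

0.85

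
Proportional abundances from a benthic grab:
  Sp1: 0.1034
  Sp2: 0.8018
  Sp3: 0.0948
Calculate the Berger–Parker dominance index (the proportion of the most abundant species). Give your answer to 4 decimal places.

The largest proportion is 0.8018, i.e. d = 0.8018 to 4 decimal places.

0.8018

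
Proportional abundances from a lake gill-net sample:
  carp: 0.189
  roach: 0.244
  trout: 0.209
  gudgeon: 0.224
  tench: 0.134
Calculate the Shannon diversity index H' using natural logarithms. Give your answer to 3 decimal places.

Each pᵢ ln pᵢ term (working shown to 5 dp, full precision carried): 0.189×(-1.66601)=-0.31488, 0.244×(-1.41059)=-0.34418, 0.209×(-1.56542)=-0.32717, 0.224×(-1.49611)=-0.33513, 0.134×(-2.00992)=-0.26933.
Sum = -1.59069, so H' = 1.591.

1.591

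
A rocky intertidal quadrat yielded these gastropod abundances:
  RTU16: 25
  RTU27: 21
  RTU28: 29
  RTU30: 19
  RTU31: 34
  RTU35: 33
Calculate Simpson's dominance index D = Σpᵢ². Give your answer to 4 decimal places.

Total N = 25+21+29+19+34+33 = 161, so the proportions are 0.15528, 0.130435, 0.180124, 0.118012, 0.21118, 0.204969 (working shown to 6 dp, full precision carried).
D = 0.15528² + 0.130435² + 0.180124² + 0.118012² + 0.21118² + 0.204969² = 0.024112 + 0.017013 + 0.032445 + 0.013927 + 0.044597 + 0.042012 = 0.174106.
To 4 decimal places, D = 0.1741.

0.1741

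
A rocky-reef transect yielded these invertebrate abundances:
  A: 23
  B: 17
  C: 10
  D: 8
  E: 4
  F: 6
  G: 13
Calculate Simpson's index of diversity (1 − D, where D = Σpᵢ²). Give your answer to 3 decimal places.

Total N = 23+17+10+8+4+6+13 = 81, so the proportions are 0.28395, 0.20988, 0.12346, 0.09877, 0.04938, 0.07407, 0.16049 (working shown to 5 dp, full precision carried).
D = 0.28395² + 0.20988² + 0.12346² + 0.09877² + 0.04938² + 0.07407² + 0.16049² = 0.08063 + 0.04405 + 0.01524 + 0.00975 + 0.00244 + 0.00549 + 0.02576 = 0.18336.
So 1 − D = 0.81664, i.e. 0.817 to 3 decimal places.

0.817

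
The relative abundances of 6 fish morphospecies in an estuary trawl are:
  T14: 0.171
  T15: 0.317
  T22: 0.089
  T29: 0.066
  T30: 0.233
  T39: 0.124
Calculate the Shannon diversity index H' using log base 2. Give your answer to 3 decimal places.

2.394

Each pᵢ log₂ pᵢ term (working shown to 5 dp, full precision carried): 0.171×(-2.54793)=-0.43570, 0.317×(-1.65745)=-0.52541, 0.089×(-3.49005)=-0.31061, 0.066×(-3.92139)=-0.25881, 0.233×(-2.10160)=-0.48967, 0.124×(-3.01159)=-0.37344.
Sum = -2.39364, so H' = 2.394.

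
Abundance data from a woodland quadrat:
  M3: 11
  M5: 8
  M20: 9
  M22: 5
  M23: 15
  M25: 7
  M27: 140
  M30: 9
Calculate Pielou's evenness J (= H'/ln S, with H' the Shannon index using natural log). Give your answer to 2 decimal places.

Total N = 11+8+9+5+15+7+140+9 = 204, so the proportions are 0.0539, 0.0392, 0.0441, 0.0245, 0.0735, 0.0343, 0.6863, 0.0441 (working shown to 4 dp, full precision carried).
H' = −Σ pᵢ ln pᵢ = −((-0.1575) + (-0.1270) + (-0.1377) + (-0.0909) + (-0.1919) + (-0.1157) + (-0.2584) + (-0.1377)) = 1.2167.
With S = 8 species, ln S = 2.0794, so J = 1.2167/2.0794 = 0.5851, i.e. 0.59 to 2 decimal places.

0.59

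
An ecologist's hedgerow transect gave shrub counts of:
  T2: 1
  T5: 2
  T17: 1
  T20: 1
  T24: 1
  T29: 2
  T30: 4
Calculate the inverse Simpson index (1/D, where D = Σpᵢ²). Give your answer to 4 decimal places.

Total N = 1+2+1+1+1+2+4 = 12, so the proportions are 0.08333333, 0.16666667, 0.08333333, 0.08333333, 0.08333333, 0.16666667, 0.33333333 (working shown to 8 dp, full precision carried).
D = 0.08333333² + 0.16666667² + 0.08333333² + 0.08333333² + 0.08333333² + 0.16666667² + 0.33333333² = 0.00694444 + 0.02777778 + 0.00694444 + 0.00694444 + 0.00694444 + 0.02777778 + 0.11111111 = 0.19444444.
So 1/D = 5.142857, i.e. 5.1429 to 4 decimal places.

5.1429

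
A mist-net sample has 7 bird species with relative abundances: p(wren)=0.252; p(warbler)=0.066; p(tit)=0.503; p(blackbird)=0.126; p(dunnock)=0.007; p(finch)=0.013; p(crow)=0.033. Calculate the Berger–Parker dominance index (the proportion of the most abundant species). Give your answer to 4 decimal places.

The largest proportion is 0.503, i.e. d = 0.5030 to 4 decimal places.

0.5030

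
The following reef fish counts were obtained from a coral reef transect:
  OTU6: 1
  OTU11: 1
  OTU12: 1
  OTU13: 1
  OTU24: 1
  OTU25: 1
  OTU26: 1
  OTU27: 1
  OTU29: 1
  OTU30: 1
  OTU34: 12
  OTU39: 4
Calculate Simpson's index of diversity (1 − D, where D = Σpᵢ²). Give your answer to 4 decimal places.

0.7485

Total N = 1+1+1+1+1+1+1+1+1+1+12+4 = 26, so the proportions are 0.038462, 0.038462, 0.038462, 0.038462, 0.038462, 0.038462, 0.038462, 0.038462, 0.038462, 0.038462, 0.461538, 0.153846 (working shown to 6 dp, full precision carried).
D = 0.038462² + 0.038462² + 0.038462² + 0.038462² + 0.038462² + 0.038462² + 0.038462² + 0.038462² + 0.038462² + 0.038462² + 0.461538² + 0.153846² = 0.001479 + 0.001479 + 0.001479 + 0.001479 + 0.001479 + 0.001479 + 0.001479 + 0.001479 + 0.001479 + 0.001479 + 0.213018 + 0.023669 = 0.251479.
So 1 − D = 0.748521, i.e. 0.7485 to 4 decimal places.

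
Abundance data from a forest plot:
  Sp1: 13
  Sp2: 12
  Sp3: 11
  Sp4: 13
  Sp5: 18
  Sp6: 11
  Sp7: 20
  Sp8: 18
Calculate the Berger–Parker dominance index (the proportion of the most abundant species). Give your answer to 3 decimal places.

Total N = 13+12+11+13+18+11+20+18 = 116, so the proportions are 0.11207, 0.10345, 0.09483, 0.11207, 0.15517, 0.09483, 0.17241, 0.15517 (working shown to 5 dp, full precision carried).
The largest proportion is 0.17241, i.e. d = 0.172 to 3 decimal places.

0.172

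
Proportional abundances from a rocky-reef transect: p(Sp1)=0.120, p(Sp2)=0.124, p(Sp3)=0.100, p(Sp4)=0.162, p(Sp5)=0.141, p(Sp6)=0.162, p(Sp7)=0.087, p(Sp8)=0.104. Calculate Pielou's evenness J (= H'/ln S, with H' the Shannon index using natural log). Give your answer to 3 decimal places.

0.989

H' = −Σ pᵢ ln pᵢ = −((-0.25443) + (-0.25885) + (-0.23026) + (-0.29487) + (-0.27622) + (-0.29487) + (-0.21244) + (-0.23539)) = 2.05732 (working shown to 5 dp, full precision carried).
With S = 8 species, ln S = 2.07944, so J = 2.05732/2.07944 = 0.98936, i.e. 0.989 to 3 decimal places.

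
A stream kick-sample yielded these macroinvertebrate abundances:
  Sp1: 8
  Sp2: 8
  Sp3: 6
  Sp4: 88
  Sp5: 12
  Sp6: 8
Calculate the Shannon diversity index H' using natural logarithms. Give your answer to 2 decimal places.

1.14

Total N = 8+8+6+88+12+8 = 130, so the proportions are 0.0615, 0.0615, 0.0462, 0.6769, 0.0923, 0.0615 (working shown to 4 dp, full precision carried).
Each pᵢ ln pᵢ term: 0.0615×(-2.7881)=-0.1716, 0.0615×(-2.7881)=-0.1716, 0.0462×(-3.0758)=-0.1420, 0.6769×(-0.3902)=-0.2641, 0.0923×(-2.3826)=-0.2199, 0.0615×(-2.7881)=-0.1716.
Sum = -1.1408, so H' = 1.14.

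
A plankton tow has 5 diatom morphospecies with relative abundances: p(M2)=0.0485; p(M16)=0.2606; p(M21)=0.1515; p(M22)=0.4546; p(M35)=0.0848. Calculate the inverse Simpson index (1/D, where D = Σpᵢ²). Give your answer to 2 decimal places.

3.26

D = 0.0485² + 0.2606² + 0.1515² + 0.4546² + 0.0848² = 0.002352 + 0.067912 + 0.022952 + 0.206661 + 0.007191 = 0.307069 (working shown to 6 dp, full precision carried).
So 1/D = 3.2566, i.e. 3.26 to 2 decimal places.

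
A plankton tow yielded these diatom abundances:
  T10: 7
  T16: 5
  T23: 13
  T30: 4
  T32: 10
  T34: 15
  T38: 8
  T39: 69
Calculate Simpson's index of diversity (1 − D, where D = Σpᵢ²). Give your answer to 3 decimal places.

0.685

Total N = 7+5+13+4+10+15+8+69 = 131, so the proportions are 0.05344, 0.03817, 0.09924, 0.03053, 0.07634, 0.1145, 0.06107, 0.52672 (working shown to 5 dp, full precision carried).
D = 0.05344² + 0.03817² + 0.09924² + 0.03053² + 0.07634² + 0.1145² + 0.06107² + 0.52672² = 0.00286 + 0.00146 + 0.00985 + 0.00093 + 0.00583 + 0.01311 + 0.00373 + 0.27743 = 0.31519.
So 1 − D = 0.68481, i.e. 0.685 to 3 decimal places.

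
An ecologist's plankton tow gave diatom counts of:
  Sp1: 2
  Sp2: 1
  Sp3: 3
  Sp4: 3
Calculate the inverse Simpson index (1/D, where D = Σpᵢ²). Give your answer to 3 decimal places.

Total N = 2+1+3+3 = 9, so the proportions are 0.2222222, 0.1111111, 0.3333333, 0.3333333 (working shown to 7 dp, full precision carried).
D = 0.2222222² + 0.1111111² + 0.3333333² + 0.3333333² = 0.0493827 + 0.0123457 + 0.1111111 + 0.1111111 = 0.2839506.
So 1/D = 3.52174, i.e. 3.522 to 3 decimal places.

3.522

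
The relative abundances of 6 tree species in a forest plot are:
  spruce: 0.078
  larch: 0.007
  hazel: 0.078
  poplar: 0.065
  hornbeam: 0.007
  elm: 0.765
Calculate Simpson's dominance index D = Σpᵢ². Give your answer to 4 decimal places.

0.6017

D = 0.078² + 0.007² + 0.078² + 0.065² + 0.007² + 0.765² = 0.006084 + 0.000049 + 0.006084 + 0.004225 + 0.000049 + 0.585225 = 0.601716 (working shown to 6 dp, full precision carried).
To 4 decimal places, D = 0.6017.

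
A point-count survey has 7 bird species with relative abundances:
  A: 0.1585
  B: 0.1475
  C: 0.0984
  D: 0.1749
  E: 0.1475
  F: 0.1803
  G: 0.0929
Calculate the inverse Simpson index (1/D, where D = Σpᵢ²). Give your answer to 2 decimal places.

D = 0.1585² + 0.1475² + 0.0984² + 0.1749² + 0.1475² + 0.1803² + 0.0929² = 0.025122 + 0.021756 + 0.009683 + 0.030590 + 0.021756 + 0.032508 + 0.008630 = 0.150046 (working shown to 6 dp, full precision carried).
So 1/D = 6.6646, i.e. 6.66 to 2 decimal places.

6.66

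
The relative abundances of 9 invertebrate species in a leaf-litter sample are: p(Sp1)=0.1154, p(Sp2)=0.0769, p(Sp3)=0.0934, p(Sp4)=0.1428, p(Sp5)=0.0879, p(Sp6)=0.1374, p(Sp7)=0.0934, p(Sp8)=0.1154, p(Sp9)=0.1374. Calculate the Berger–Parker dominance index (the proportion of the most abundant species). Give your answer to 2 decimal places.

The largest proportion is 0.1428, i.e. d = 0.14 to 2 decimal places.

0.14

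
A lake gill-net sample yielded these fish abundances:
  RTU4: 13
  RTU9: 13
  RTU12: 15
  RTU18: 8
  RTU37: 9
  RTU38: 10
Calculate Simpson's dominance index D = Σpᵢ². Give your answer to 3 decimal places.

Total N = 13+13+15+8+9+10 = 68, so the proportions are 0.19118, 0.19118, 0.22059, 0.11765, 0.13235, 0.14706 (working shown to 5 dp, full precision carried).
D = 0.19118² + 0.19118² + 0.22059² + 0.11765² + 0.13235² + 0.14706² = 0.03655 + 0.03655 + 0.04866 + 0.01384 + 0.01752 + 0.02163 = 0.17474.
To 3 decimal places, D = 0.175.

0.175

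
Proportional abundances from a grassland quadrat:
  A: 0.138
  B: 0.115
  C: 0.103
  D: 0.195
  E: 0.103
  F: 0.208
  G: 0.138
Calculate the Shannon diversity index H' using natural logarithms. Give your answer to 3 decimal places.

Each pᵢ ln pᵢ term (working shown to 5 dp, full precision carried): 0.138×(-1.98050)=-0.27331, 0.115×(-2.16282)=-0.24872, 0.103×(-2.27303)=-0.23412, 0.195×(-1.63476)=-0.31878, 0.103×(-2.27303)=-0.23412, 0.208×(-1.57022)=-0.32661, 0.138×(-1.98050)=-0.27331.
Sum = -1.90897, so H' = 1.909.

1.909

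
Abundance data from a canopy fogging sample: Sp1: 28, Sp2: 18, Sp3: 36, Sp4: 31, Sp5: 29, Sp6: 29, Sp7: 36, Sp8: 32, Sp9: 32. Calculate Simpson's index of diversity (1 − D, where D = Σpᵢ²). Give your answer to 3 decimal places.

0.886

Total N = 28+18+36+31+29+29+36+32+32 = 271, so the proportions are 0.10332, 0.06642, 0.13284, 0.11439, 0.10701, 0.10701, 0.13284, 0.11808, 0.11808 (working shown to 5 dp, full precision carried).
D = 0.10332² + 0.06642² + 0.13284² + 0.11439² + 0.10701² + 0.10701² + 0.13284² + 0.11808² + 0.11808² = 0.01068 + 0.00441 + 0.01765 + 0.01309 + 0.01145 + 0.01145 + 0.01765 + 0.01394 + 0.01394 = 0.11425.
So 1 − D = 0.88575, i.e. 0.886 to 3 decimal places.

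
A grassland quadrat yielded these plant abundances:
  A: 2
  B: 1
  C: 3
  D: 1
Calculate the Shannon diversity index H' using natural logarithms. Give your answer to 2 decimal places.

1.28

Total N = 2+1+3+1 = 7, so the proportions are 0.2857, 0.1429, 0.4286, 0.1429 (working shown to 4 dp, full precision carried).
Each pᵢ ln pᵢ term: 0.2857×(-1.2528)=-0.3579, 0.1429×(-1.9459)=-0.2780, 0.4286×(-0.8473)=-0.3631, 0.1429×(-1.9459)=-0.2780.
Sum = -1.2770, so H' = 1.28.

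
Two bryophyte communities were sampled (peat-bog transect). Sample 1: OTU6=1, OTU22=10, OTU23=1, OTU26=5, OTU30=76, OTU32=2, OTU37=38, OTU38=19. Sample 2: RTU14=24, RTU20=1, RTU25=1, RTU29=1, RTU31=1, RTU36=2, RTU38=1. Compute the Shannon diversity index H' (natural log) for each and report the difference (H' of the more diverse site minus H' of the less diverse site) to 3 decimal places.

0.439

Sample 1: N=152, proportions 0.00658, 0.06579, 0.00658, 0.03289, 0.5, 0.01316, 0.25, 0.125, giving H' = 1.36751 (working shown to 5 dp, full precision carried).
Sample 2: N=31, proportions 0.77419, 0.03226, 0.03226, 0.03226, 0.03226, 0.06452, 0.03226, giving H' = 0.92884.
Difference = |1.36751 − 0.92884| = 0.43867, i.e. 0.439 to 3 decimal places.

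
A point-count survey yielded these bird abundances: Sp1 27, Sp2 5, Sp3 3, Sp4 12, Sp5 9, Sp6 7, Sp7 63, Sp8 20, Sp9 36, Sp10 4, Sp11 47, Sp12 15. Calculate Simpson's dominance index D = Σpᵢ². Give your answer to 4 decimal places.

Total N = 27+5+3+12+9+7+63+20+36+4+47+15 = 248, so the proportions are 0.108871, 0.020161, 0.012097, 0.048387, 0.03629, 0.028226, 0.254032, 0.080645, 0.145161, 0.016129, 0.189516, 0.060484 (working shown to 6 dp, full precision carried).
D = 0.108871² + 0.020161² + 0.012097² + 0.048387² + 0.03629² + 0.028226² + 0.254032² + 0.080645² + 0.145161² + 0.016129² + 0.189516² + 0.060484² = 0.011853 + 0.000406 + 0.000146 + 0.002341 + 0.001317 + 0.000797 + 0.064532 + 0.006504 + 0.021072 + 0.000260 + 0.035916 + 0.003658 = 0.148803.
To 4 decimal places, D = 0.1488.

0.1488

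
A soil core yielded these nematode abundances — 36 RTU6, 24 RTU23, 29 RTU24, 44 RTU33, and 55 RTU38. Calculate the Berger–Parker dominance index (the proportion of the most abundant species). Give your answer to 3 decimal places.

Total N = 36+24+29+44+55 = 188, so the proportions are 0.19149, 0.12766, 0.15426, 0.23404, 0.29255 (working shown to 5 dp, full precision carried).
The largest proportion is 0.29255, i.e. d = 0.293 to 3 decimal places.

0.293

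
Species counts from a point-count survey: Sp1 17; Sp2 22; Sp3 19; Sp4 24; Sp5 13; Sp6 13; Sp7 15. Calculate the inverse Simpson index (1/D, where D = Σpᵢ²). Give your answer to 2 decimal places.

Total N = 17+22+19+24+13+13+15 = 123, so the proportions are 0.138211, 0.178862, 0.154472, 0.195122, 0.105691, 0.105691, 0.121951 (working shown to 6 dp, full precision carried).
D = 0.138211² + 0.178862² + 0.154472² + 0.195122² + 0.105691² + 0.105691² + 0.121951² = 0.019102 + 0.031992 + 0.023861 + 0.038073 + 0.011171 + 0.011171 + 0.014872 = 0.150241.
So 1/D = 6.6560, i.e. 6.66 to 2 decimal places.

6.66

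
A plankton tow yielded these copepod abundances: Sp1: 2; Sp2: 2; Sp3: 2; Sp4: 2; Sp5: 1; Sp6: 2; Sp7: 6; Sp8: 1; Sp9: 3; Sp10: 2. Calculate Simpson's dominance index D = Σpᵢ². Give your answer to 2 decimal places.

0.13

Total N = 2+2+2+2+1+2+6+1+3+2 = 23, so the proportions are 0.087, 0.087, 0.087, 0.087, 0.0435, 0.087, 0.2609, 0.0435, 0.1304, 0.087 (working shown to 4 dp, full precision carried).
D = 0.087² + 0.087² + 0.087² + 0.087² + 0.0435² + 0.087² + 0.2609² + 0.0435² + 0.1304² + 0.087² = 0.0076 + 0.0076 + 0.0076 + 0.0076 + 0.0019 + 0.0076 + 0.0681 + 0.0019 + 0.0170 + 0.0076 = 0.1342.
To 2 decimal places, D = 0.13.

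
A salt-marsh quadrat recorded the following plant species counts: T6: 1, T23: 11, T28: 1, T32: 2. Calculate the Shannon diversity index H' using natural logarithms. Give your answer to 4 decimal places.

Total N = 1+11+1+2 = 15, so the proportions are 0.066667, 0.733333, 0.066667, 0.133333 (working shown to 6 dp, full precision carried).
Each pᵢ ln pᵢ term: 0.066667×(-2.708050)=-0.180537, 0.733333×(-0.310155)=-0.227447, 0.066667×(-2.708050)=-0.180537, 0.133333×(-2.014903)=-0.268654.
Sum = -0.857174, so H' = 0.8572.

0.8572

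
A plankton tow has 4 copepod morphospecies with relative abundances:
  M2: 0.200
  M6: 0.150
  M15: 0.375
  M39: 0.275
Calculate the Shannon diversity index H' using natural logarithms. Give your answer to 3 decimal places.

Each pᵢ ln pᵢ term (working shown to 5 dp, full precision carried): 0.2×(-1.60944)=-0.32189, 0.15×(-1.89712)=-0.28457, 0.375×(-0.98083)=-0.36781, 0.275×(-1.29098)=-0.35502.
Sum = -1.32929, so H' = 1.329.

1.329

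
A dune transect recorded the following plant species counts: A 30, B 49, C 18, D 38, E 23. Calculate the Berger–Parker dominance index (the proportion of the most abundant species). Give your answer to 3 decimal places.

Total N = 30+49+18+38+23 = 158, so the proportions are 0.18987, 0.31013, 0.11392, 0.24051, 0.14557 (working shown to 5 dp, full precision carried).
The largest proportion is 0.31013, i.e. d = 0.310 to 3 decimal places.

0.310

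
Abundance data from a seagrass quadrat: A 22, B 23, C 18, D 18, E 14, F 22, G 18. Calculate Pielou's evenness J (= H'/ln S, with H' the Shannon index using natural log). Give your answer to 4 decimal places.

Total N = 22+23+18+18+14+22+18 = 135, so the proportions are 0.162963, 0.17037, 0.133333, 0.133333, 0.103704, 0.162963, 0.133333 (working shown to 6 dp, full precision carried).
H' = −Σ pᵢ ln pᵢ = −((-0.295653) + (-0.301518) + (-0.268654) + (-0.268654) + (-0.235015) + (-0.295653) + (-0.268654)) = 1.933800.
With S = 7 species, ln S = 1.945910, so J = 1.933800/1.945910 = 0.993777, i.e. 0.9938 to 4 decimal places.

0.9938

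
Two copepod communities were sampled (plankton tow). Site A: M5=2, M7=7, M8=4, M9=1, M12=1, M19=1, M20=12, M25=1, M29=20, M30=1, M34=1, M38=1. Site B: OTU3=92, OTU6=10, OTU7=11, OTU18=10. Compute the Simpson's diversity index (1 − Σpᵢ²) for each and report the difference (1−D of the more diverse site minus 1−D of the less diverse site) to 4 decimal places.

0.3514

Site A: N=52, proportions 0.038462, 0.134615, 0.076923, 0.019231, 0.019231, 0.019231, 0.230769, 0.019231, 0.384615, 0.019231, 0.019231, 0.019231, giving 1−D = 0.770710 (working shown to 6 dp, full precision carried).
Site B: N=123, proportions 0.747967, 0.081301, 0.089431, 0.081301, giving 1−D = 0.419327.
Difference = |0.770710 − 0.419327| = 0.351383, i.e. 0.3514 to 4 decimal places.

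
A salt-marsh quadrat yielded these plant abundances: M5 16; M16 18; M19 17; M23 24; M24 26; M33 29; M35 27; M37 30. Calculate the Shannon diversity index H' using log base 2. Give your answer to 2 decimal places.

2.96

Total N = 16+18+17+24+26+29+27+30 = 187, so the proportions are 0.0856, 0.0963, 0.0909, 0.1283, 0.139, 0.1551, 0.1444, 0.1604 (working shown to 4 dp, full precision carried).
Each pᵢ log₂ pᵢ term: 0.0856×(-3.5469)=-0.3035, 0.0963×(-3.3770)=-0.3251, 0.0909×(-3.4594)=-0.3145, 0.1283×(-2.9619)=-0.3801, 0.139×(-2.8465)=-0.3958, 0.1551×(-2.6889)=-0.4170, 0.1444×(-2.7920)=-0.4031, 0.1604×(-2.6400)=-0.4235.
Sum = -2.9626, so H' = 2.96.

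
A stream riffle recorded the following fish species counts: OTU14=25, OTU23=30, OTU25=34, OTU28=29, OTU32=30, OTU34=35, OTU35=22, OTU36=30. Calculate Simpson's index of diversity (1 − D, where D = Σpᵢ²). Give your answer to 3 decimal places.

0.873

Total N = 25+30+34+29+30+35+22+30 = 235, so the proportions are 0.10638, 0.12766, 0.14468, 0.1234, 0.12766, 0.14894, 0.09362, 0.12766 (working shown to 5 dp, full precision carried).
D = 0.10638² + 0.12766² + 0.14468² + 0.1234² + 0.12766² + 0.14894² + 0.09362² + 0.12766² = 0.01132 + 0.01630 + 0.02093 + 0.01523 + 0.01630 + 0.02218 + 0.00876 + 0.01630 = 0.12732.
So 1 − D = 0.87268, i.e. 0.873 to 3 decimal places.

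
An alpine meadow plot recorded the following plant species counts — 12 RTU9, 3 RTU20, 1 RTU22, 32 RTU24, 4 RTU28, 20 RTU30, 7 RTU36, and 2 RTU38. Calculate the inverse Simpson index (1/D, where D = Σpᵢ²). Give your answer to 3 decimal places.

Total N = 12+3+1+32+4+20+7+2 = 81, so the proportions are 0.1481481, 0.037037, 0.0123457, 0.3950617, 0.0493827, 0.2469136, 0.0864198, 0.0246914 (working shown to 7 dp, full precision carried).
D = 0.1481481² + 0.037037² + 0.0123457² + 0.3950617² + 0.0493827² + 0.2469136² + 0.0864198² + 0.0246914² = 0.0219479 + 0.0013717 + 0.0001524 + 0.1560738 + 0.0024387 + 0.0609663 + 0.0074684 + 0.0006097 = 0.2510288.
So 1/D = 3.98361, i.e. 3.984 to 3 decimal places.

3.984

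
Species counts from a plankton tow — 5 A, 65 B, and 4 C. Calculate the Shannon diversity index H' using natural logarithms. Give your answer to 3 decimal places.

0.454

Total N = 5+65+4 = 74, so the proportions are 0.06757, 0.87838, 0.05405 (working shown to 5 dp, full precision carried).
Each pᵢ ln pᵢ term: 0.06757×(-2.69463)=-0.18207, 0.87838×(-0.12968)=-0.11391, 0.05405×(-2.91777)=-0.15772.
Sum = -0.45369, so H' = 0.454.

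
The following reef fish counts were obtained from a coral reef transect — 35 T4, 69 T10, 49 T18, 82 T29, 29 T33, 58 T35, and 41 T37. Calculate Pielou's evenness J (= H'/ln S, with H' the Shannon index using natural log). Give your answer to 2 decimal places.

Total N = 35+69+49+82+29+58+41 = 363, so the proportions are 0.0964, 0.1901, 0.135, 0.2259, 0.0799, 0.1598, 0.1129 (working shown to 4 dp, full precision carried).
H' = −Σ pᵢ ln pᵢ = −((-0.2255) + (-0.3156) + (-0.2703) + (-0.3361) + (-0.2019) + (-0.2930) + (-0.2463)) = 1.8887.
With S = 7 species, ln S = 1.9459, so J = 1.8887/1.9459 = 0.9706, i.e. 0.97 to 2 decimal places.

0.97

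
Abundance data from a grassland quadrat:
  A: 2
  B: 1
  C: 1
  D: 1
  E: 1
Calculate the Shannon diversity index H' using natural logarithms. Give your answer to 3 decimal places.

1.561

Total N = 2+1+1+1+1 = 6, so the proportions are 0.33333, 0.16667, 0.16667, 0.16667, 0.16667 (working shown to 5 dp, full precision carried).
Each pᵢ ln pᵢ term: 0.33333×(-1.09861)=-0.36620, 0.16667×(-1.79176)=-0.29863, 0.16667×(-1.79176)=-0.29863, 0.16667×(-1.79176)=-0.29863, 0.16667×(-1.79176)=-0.29863.
Sum = -1.56071, so H' = 1.561.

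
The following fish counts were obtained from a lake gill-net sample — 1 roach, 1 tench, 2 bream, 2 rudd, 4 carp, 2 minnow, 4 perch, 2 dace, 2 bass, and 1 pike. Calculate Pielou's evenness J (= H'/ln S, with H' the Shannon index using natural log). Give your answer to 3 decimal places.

Total N = 1+1+2+2+4+2+4+2+2+1 = 21, so the proportions are 0.04762, 0.04762, 0.09524, 0.09524, 0.19048, 0.09524, 0.19048, 0.09524, 0.09524, 0.04762 (working shown to 5 dp, full precision carried).
H' = −Σ pᵢ ln pᵢ = −((-0.14498) + (-0.14498) + (-0.22394) + (-0.22394) + (-0.31585) + (-0.22394) + (-0.31585) + (-0.22394) + (-0.22394) + (-0.14498)) = 2.18634.
With S = 10 species, ln S = 2.30259, so J = 2.18634/2.30259 = 0.94952, i.e. 0.950 to 3 decimal places.

0.950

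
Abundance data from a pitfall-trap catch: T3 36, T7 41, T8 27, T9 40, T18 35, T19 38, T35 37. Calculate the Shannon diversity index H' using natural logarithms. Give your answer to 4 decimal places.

1.9386

Total N = 36+41+27+40+35+38+37 = 254, so the proportions are 0.141732, 0.161417, 0.106299, 0.15748, 0.137795, 0.149606, 0.145669 (working shown to 6 dp, full precision carried).
Each pᵢ ln pᵢ term: 0.141732×(-1.953815)=-0.276919, 0.161417×(-1.823762)=-0.294387, 0.106299×(-2.241497)=-0.238269, 0.15748×(-1.848455)=-0.291095, 0.137795×(-1.981986)=-0.273108, 0.149606×(-1.899748)=-0.284214, 0.145669×(-1.926416)=-0.280620.
Sum = -1.938612, so H' = 1.9386.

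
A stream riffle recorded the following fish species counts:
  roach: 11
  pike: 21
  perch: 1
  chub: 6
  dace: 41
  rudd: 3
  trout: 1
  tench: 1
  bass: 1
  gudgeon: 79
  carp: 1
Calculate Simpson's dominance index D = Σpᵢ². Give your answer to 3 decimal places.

0.310

Total N = 11+21+1+6+41+3+1+1+1+79+1 = 166, so the proportions are 0.06627, 0.12651, 0.00602, 0.03614, 0.24699, 0.01807, 0.00602, 0.00602, 0.00602, 0.4759, 0.00602 (working shown to 5 dp, full precision carried).
D = 0.06627² + 0.12651² + 0.00602² + 0.03614² + 0.24699² + 0.01807² + 0.00602² + 0.00602² + 0.00602² + 0.4759² + 0.00602² = 0.00439 + 0.01600 + 0.00004 + 0.00131 + 0.06100 + 0.00033 + 0.00004 + 0.00004 + 0.00004 + 0.22648 + 0.00004 = 0.30970.
To 3 decimal places, D = 0.310.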